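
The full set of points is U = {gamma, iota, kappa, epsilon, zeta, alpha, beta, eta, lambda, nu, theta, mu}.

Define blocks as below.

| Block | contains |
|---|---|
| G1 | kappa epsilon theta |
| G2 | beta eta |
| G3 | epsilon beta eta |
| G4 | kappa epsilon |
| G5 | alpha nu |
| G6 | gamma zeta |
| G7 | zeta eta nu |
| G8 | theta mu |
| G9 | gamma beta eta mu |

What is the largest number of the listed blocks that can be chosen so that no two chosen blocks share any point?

G2, G4, G5, G6, G8 are pairwise disjoint (G2={beta,eta}; G4={kappa,epsilon}; G5={alpha,nu}; G6={gamma,zeta}; G8={theta,mu}).
Every remaining block overlaps one of these, and no 6 of the listed blocks are pairwise disjoint, so 5 is the maximum.

5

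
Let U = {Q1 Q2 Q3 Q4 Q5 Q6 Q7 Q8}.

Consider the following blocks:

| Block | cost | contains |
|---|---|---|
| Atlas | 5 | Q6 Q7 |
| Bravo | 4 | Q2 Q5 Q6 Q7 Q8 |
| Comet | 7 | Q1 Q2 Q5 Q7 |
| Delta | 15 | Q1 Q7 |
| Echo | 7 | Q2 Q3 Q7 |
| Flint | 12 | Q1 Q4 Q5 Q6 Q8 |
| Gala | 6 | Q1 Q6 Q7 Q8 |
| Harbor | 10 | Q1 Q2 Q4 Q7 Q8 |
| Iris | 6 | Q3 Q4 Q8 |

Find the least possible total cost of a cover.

16

Bravo, Gala, Iris together cover every element (Bravo ∪ Gala ∪ Iris = {Q1, Q2, Q3, Q4, Q5, Q6, Q7, Q8}); total cost 4 + 6 + 6 = 16.
No covering selection has total cost below 16.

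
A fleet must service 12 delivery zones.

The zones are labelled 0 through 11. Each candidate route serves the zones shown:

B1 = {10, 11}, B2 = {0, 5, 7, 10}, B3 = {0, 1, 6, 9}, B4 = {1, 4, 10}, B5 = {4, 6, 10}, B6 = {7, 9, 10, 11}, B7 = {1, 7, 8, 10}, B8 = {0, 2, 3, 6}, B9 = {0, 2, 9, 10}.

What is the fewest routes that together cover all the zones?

5

Take {B2, B4, B6, B7, B8}. Their union is {0, 1, 2, 3, 4, 5, 6, 7, 8, 9, 10, 11}, which is all 12 zones.
No 4 of the 9 routes cover everything (all 126 combinations miss at least one zone), so 5 is optimal.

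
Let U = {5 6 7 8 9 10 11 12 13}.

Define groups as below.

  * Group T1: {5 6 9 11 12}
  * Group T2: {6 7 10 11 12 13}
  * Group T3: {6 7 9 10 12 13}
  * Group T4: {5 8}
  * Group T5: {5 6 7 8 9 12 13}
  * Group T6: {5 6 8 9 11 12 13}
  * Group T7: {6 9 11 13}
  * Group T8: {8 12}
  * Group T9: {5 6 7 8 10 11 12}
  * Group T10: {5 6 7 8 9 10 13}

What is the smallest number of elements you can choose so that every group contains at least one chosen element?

H = {6, 8} meets every group (each contains at least one member of H), and |H| = 2.
The groups T7, T8 are pairwise disjoint, so any hitting set needs a separate element for each — at least 2. Hence 2 is optimal.

2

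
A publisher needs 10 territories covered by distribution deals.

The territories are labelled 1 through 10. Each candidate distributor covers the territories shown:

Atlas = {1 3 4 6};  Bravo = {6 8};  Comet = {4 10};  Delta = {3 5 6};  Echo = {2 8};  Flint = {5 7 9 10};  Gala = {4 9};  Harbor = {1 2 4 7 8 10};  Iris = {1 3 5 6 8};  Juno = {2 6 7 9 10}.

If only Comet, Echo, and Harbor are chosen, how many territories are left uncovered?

Union of Comet, Echo, Harbor = {1, 2, 4, 7, 8, 10}.
Not covered: 3, 5, 6, 9 — 4 territories.

4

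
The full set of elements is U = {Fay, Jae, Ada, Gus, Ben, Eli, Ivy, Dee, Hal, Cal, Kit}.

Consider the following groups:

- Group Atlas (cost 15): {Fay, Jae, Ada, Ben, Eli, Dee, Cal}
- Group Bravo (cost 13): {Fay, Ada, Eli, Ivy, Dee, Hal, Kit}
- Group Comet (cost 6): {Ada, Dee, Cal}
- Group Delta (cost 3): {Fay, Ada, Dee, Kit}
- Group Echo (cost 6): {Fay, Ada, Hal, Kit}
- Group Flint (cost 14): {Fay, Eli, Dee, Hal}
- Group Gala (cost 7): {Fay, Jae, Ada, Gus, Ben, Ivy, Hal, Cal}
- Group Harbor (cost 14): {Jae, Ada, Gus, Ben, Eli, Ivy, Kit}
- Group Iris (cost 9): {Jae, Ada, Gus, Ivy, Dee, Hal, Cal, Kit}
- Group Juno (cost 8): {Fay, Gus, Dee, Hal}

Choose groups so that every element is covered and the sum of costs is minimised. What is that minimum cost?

20

Bravo, Gala together cover every element (Bravo ∪ Gala = {Fay, Jae, Ada, Gus, Ben, Eli, Ivy, Dee, Hal, Cal, Kit}); total cost 13 + 7 = 20.
The greedy pick Delta, Gala, Bravo costs 23; no covering selection beats 20.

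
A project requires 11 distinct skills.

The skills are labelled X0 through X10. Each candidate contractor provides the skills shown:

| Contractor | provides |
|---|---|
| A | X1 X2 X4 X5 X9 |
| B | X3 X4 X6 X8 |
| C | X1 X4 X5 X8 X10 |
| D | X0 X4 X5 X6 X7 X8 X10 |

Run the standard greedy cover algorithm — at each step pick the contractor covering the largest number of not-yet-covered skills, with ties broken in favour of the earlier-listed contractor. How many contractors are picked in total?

3

Greedy: pick D (covers 7 new) → pick A (covers 3 new) → pick B (covers 1 new). Total picks: 3.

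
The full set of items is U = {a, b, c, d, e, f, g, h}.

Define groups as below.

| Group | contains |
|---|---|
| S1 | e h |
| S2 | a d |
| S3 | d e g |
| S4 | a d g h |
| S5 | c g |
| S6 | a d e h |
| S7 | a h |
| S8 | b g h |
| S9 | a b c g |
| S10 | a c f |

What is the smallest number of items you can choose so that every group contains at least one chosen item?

3

Take T = {a, g, h}. Each listed group contains at least one of these, so T is a hitting set of size 3.
The groups S1, S2, S5 are pairwise disjoint, so any hitting set needs a separate item for each — at least 3. Hence 3 is optimal.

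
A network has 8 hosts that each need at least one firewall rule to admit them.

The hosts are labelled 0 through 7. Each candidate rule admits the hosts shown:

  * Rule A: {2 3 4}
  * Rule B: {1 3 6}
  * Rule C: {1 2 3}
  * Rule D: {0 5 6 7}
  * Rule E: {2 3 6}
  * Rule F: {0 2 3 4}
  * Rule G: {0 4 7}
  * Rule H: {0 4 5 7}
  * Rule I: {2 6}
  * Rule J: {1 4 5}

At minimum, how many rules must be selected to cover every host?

A and B and H together: A ∪ B ∪ H = {0, 1, 2, 3, 4, 5, 6, 7} — every host is covered.
No 2 of the 10 rules cover everything (all 45 combinations miss at least one host), so 3 is optimal.

3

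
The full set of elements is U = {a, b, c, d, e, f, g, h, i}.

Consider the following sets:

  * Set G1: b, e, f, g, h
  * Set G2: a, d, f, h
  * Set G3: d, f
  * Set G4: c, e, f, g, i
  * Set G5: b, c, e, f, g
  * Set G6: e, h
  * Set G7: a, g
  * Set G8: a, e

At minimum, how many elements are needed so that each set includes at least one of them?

3

The 3 elements {a, e, f} hit every set.
The sets G3, G6, G7 are pairwise disjoint, so any hitting set needs a separate element for each — at least 3. Hence 3 is optimal.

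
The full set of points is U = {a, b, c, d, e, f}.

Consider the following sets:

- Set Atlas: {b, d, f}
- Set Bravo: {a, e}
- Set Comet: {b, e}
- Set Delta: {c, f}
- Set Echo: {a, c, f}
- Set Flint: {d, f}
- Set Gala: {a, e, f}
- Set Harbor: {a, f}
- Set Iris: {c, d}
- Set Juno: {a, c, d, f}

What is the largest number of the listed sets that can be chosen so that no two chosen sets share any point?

3

Comet, Harbor, Iris are pairwise disjoint (Comet={b,e}; Harbor={a,f}; Iris={c,d}).
Every remaining set overlaps one of these, and no 4 of the listed sets are pairwise disjoint, so 3 is the maximum.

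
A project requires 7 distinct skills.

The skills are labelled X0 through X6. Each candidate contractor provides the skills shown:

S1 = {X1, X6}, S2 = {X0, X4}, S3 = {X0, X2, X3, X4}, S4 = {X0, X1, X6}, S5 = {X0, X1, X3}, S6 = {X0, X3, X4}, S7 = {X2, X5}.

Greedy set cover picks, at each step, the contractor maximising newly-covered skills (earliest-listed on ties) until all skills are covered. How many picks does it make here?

3

Greedy: pick S3 (covers 4 new) → pick S1 (covers 2 new) → pick S7 (covers 1 new). Total picks: 3.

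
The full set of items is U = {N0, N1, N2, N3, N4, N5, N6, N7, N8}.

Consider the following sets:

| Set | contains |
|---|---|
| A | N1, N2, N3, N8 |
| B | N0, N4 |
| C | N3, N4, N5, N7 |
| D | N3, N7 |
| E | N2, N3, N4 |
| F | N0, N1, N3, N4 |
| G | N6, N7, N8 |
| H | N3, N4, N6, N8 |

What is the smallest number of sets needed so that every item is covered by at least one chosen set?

C and E and F and G together: C ∪ E ∪ F ∪ G = {N0, N1, N2, N3, N4, N5, N6, N7, N8} — every item is covered.
No 3 of the 8 sets cover everything (all 56 combinations miss at least one item), so 4 is optimal.

4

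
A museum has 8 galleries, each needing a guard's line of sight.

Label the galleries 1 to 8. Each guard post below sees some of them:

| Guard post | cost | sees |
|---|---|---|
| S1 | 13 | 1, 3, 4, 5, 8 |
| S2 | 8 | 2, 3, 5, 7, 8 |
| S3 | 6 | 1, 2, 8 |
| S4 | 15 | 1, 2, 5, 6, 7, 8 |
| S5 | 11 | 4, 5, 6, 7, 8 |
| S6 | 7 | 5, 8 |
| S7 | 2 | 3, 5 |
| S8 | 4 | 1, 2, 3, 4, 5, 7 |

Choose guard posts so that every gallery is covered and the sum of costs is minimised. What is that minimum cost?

15

S5, S8 together cover every gallery (S5 ∪ S8 = {1, 2, 3, 4, 5, 6, 7, 8}); total cost 11 + 4 = 15.
No covering selection has total cost below 15.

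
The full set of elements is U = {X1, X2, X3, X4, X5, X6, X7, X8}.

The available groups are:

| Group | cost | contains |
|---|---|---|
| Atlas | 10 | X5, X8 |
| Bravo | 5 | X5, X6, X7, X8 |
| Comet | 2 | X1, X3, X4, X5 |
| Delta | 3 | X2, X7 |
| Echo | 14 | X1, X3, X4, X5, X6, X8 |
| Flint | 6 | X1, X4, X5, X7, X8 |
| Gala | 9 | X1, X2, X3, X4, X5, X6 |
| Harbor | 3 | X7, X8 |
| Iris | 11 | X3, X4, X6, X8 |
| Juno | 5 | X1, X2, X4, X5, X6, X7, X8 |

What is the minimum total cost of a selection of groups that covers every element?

7

Comet, Juno together cover every element (Comet ∪ Juno = {X1, X2, X3, X4, X5, X6, X7, X8}); total cost 2 + 5 = 7.
No covering selection has total cost below 7.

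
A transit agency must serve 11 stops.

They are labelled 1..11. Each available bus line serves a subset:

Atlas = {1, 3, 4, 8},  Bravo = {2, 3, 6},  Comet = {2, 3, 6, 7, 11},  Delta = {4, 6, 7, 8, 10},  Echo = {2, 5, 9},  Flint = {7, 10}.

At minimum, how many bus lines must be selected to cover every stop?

4

Atlas and Comet and Echo and Flint together: Atlas ∪ Comet ∪ Echo ∪ Flint = {1, 2, 3, 4, 5, 6, 7, 8, 9, 10, 11} — every stop is covered.
No 3 of the 6 bus lines cover everything (all 20 combinations miss at least one stop), so 4 is optimal.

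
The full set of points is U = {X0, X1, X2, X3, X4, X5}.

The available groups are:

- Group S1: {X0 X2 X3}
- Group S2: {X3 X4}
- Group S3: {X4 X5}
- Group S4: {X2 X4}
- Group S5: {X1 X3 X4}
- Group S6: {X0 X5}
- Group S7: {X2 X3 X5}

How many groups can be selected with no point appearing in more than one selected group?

S1, S3 are pairwise disjoint (S1={X0,X2,X3}; S3={X4,X5}).
Every remaining group overlaps one of these, and no 3 of the listed groups are pairwise disjoint, so 2 is the maximum.

2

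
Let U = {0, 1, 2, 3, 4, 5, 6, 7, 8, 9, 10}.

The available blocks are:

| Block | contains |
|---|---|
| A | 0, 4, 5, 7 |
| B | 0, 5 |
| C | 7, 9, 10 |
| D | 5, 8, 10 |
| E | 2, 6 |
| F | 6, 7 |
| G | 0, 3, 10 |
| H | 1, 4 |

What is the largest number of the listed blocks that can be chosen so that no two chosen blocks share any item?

B, C, E, H are pairwise disjoint (B={0,5}; C={7,9,10}; E={2,6}; H={1,4}).
Every remaining block overlaps one of these, and no 5 of the listed blocks are pairwise disjoint, so 4 is the maximum.

4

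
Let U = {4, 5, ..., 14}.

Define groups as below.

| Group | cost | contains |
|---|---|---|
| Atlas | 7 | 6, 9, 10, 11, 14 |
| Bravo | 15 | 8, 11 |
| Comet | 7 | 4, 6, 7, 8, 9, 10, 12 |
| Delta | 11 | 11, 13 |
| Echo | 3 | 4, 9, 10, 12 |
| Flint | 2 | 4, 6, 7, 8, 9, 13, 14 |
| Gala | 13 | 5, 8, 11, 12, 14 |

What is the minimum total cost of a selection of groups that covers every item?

18

Echo, Flint, Gala together cover every item (Echo ∪ Flint ∪ Gala = {4, 5, 6, 7, 8, 9, 10, 11, 12, 13, 14}); total cost 3 + 2 + 13 = 18.
No covering selection has total cost below 18.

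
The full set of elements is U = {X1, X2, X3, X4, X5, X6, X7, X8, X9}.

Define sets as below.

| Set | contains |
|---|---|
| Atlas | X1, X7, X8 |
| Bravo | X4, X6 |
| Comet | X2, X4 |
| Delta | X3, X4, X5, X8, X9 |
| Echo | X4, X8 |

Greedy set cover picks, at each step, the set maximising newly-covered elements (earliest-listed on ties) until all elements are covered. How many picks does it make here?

Greedy: pick Delta (covers 5 new) → pick Atlas (covers 2 new) → pick Bravo (covers 1 new) → pick Comet (covers 1 new). Total picks: 4.

4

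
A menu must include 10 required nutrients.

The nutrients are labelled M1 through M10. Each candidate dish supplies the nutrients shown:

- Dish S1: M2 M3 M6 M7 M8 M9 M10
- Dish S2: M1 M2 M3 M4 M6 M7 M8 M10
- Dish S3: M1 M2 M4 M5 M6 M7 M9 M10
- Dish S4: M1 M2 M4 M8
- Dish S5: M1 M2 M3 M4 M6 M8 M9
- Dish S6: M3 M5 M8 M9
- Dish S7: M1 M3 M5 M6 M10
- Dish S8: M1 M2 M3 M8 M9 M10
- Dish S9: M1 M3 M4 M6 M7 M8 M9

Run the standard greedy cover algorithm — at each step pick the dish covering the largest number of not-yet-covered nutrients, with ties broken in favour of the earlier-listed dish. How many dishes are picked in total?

2

Greedy: pick S2 (covers 8 new) → pick S3 (covers 2 new). Total picks: 2.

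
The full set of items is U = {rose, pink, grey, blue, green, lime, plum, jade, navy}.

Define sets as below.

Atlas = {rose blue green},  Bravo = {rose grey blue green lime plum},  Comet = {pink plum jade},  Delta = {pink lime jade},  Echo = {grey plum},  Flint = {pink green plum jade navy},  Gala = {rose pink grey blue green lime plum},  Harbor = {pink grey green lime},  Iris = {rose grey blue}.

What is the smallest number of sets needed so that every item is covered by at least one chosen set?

Flint and Gala cover everything between them: the union {rose, pink, grey, blue, green, lime, plum, jade, navy} is all of U.
No single set has all 9 items (the largest, Gala, has 7), so 2 is optimal.

2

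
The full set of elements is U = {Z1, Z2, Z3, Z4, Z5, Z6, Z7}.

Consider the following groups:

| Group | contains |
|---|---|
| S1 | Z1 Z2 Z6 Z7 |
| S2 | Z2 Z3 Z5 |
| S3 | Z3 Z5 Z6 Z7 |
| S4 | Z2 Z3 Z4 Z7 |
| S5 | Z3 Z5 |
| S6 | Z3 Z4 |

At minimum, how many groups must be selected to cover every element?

3

Take {S1, S2, S4}. Their union is {Z1, Z2, Z3, Z4, Z5, Z6, Z7}, which is all 7 elements.
Only S1 contains Z1, so S1 is forced; the remaining 3 elements need at least 2 more groups (each remaining group adds at most 2) — so at least 3 groups are needed, and 3 is optimal.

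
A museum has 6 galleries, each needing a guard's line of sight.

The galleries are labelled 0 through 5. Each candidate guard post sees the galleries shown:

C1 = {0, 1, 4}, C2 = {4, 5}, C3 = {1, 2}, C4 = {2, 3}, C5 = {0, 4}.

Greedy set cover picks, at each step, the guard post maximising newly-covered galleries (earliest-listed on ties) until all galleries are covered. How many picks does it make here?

3

Greedy: pick C1 (covers 3 new) → pick C4 (covers 2 new) → pick C2 (covers 1 new). Total picks: 3.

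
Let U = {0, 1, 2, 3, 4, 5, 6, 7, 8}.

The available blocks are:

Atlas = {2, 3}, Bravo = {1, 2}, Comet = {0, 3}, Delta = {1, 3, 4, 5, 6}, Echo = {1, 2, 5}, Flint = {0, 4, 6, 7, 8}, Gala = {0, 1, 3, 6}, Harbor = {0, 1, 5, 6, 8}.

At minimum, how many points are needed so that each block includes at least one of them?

The 3 points {2, 3, 6} hit every block.
No choice of 2 points meets every block, so 3 is the minimum.

3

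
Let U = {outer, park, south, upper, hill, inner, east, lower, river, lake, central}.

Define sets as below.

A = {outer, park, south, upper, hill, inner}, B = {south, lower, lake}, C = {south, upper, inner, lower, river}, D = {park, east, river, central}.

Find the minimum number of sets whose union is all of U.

A and B and D together: A ∪ B ∪ D = {outer, park, south, upper, hill, inner, east, lower, river, lake, central} — every element is covered.
Only A contains outer, so A is forced; the remaining 5 elements need at least 2 more sets (each remaining set adds at most 3) — so at least 3 sets are needed, and 3 is optimal.

3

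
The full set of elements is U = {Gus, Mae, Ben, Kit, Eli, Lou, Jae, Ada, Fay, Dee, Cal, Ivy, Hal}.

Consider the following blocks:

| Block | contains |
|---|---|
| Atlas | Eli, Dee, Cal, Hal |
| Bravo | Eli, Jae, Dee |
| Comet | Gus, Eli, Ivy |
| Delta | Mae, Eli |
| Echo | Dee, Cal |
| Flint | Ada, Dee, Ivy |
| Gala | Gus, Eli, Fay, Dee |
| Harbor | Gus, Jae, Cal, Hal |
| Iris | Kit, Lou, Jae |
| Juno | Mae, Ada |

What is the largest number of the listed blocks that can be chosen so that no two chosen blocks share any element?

4

Comet, Echo, Iris, Juno are pairwise disjoint (Comet={Gus,Eli,Ivy}; Echo={Dee,Cal}; Iris={Kit,Lou,Jae}; Juno={Mae,Ada}).
Every remaining block overlaps one of these, and no 5 of the listed blocks are pairwise disjoint, so 4 is the maximum.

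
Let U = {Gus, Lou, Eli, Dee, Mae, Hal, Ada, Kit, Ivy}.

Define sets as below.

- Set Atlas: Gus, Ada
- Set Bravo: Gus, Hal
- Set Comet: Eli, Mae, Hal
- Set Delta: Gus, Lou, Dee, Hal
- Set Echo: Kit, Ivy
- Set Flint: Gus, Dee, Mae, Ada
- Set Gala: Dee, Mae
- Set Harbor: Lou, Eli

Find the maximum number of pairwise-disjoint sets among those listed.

4

Atlas, Echo, Gala, Harbor are pairwise disjoint (Atlas={Gus,Ada}; Echo={Kit,Ivy}; Gala={Dee,Mae}; Harbor={Lou,Eli}).
Every remaining set overlaps one of these, and no 5 of the listed sets are pairwise disjoint, so 4 is the maximum.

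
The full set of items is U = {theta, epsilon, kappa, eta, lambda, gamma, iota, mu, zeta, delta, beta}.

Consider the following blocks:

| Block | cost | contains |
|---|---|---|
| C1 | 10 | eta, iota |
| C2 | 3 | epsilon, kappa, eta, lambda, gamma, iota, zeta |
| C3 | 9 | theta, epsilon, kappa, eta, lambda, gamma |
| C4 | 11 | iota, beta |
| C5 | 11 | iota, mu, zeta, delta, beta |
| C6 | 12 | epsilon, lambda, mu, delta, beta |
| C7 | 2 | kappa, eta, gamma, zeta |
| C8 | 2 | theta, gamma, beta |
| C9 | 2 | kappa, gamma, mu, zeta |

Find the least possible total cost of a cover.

16

C2, C5, C8 together cover every item (C2 ∪ C5 ∪ C8 = {theta, epsilon, kappa, eta, lambda, gamma, iota, mu, zeta, delta, beta}); total cost 3 + 11 + 2 = 16.
The greedy pick C2, C8, C9, C5 costs 18; no covering selection beats 16.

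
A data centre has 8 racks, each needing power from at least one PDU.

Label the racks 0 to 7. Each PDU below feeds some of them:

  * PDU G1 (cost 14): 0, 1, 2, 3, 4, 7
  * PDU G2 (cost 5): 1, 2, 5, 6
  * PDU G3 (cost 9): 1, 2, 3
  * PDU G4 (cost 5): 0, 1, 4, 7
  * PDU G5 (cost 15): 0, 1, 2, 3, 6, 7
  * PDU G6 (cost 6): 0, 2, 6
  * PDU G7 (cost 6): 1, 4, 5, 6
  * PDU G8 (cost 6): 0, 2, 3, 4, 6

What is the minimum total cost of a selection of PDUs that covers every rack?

16

G2, G4, G8 together cover every rack (G2 ∪ G4 ∪ G8 = {0, 1, 2, 3, 4, 5, 6, 7}); total cost 5 + 5 + 6 = 16.
No covering selection has total cost below 16.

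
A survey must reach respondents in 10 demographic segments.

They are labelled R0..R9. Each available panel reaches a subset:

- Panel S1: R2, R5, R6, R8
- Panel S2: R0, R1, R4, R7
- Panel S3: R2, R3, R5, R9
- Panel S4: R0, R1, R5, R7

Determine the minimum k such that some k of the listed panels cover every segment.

S1 and S2 and S3 together: S1 ∪ S2 ∪ S3 = {R0, R1, R2, R3, R4, R5, R6, R7, R8, R9} — every segment is covered.
Each panel has at most 4 segments, and 2·4 = 8 < 10 — so at least 3 panels are needed, and 3 is optimal.

3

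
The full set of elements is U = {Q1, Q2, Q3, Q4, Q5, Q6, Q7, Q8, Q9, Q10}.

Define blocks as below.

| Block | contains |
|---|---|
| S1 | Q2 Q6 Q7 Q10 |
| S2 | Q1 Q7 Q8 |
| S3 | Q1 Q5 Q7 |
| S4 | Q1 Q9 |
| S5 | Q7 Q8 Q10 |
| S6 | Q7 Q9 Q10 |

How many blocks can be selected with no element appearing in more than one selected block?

S1, S4 are pairwise disjoint (S1={Q2,Q6,Q7,Q10}; S4={Q1,Q9}).
Every remaining block overlaps one of these, and no 3 of the listed blocks are pairwise disjoint, so 2 is the maximum.

2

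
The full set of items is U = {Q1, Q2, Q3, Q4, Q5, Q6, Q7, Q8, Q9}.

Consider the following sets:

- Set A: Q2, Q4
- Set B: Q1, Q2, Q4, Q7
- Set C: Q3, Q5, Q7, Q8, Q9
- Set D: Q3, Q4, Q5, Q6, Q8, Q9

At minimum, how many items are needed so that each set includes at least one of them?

H = {Q4, Q5} meets every set (each contains at least one member of H), and |H| = 2.
The sets A, C are pairwise disjoint, so any hitting set needs a separate item for each — at least 2. Hence 2 is optimal.

2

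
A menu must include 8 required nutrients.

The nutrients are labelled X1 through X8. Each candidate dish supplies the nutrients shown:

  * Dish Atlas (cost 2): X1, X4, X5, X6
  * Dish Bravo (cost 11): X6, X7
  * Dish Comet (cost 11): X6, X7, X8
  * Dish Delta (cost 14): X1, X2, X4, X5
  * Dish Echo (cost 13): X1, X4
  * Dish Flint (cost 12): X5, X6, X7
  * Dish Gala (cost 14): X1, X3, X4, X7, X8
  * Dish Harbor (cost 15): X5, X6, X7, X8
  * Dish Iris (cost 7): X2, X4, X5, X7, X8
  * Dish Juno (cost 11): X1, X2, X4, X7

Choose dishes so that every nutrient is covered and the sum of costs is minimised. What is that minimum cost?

23

Atlas, Gala, Iris together cover every nutrient (Atlas ∪ Gala ∪ Iris = {X1, X2, X3, X4, X5, X6, X7, X8}); total cost 2 + 14 + 7 = 23.
No covering selection has total cost below 23.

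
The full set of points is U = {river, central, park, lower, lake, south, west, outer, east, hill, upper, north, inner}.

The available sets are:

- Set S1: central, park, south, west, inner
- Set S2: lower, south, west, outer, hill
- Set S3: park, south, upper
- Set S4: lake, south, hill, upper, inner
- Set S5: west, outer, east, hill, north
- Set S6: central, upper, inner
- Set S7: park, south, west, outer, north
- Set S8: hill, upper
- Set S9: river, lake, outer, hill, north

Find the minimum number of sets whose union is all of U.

5

S2 and S3 and S5 and S6 and S9 together: S2 ∪ S3 ∪ S5 ∪ S6 ∪ S9 = {river, central, park, lower, lake, south, west, outer, east, hill, upper, north, inner} — every point is covered.
No 4 of the 9 sets cover everything (all 126 combinations miss at least one point), so 5 is optimal.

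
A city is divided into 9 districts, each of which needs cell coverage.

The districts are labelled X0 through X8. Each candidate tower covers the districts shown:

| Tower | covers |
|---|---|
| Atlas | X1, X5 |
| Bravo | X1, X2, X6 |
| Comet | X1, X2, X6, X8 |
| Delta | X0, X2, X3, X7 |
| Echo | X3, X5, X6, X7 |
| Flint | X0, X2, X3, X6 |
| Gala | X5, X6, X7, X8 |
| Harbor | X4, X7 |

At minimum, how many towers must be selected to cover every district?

4

Atlas and Delta and Gala and Harbor together: Atlas ∪ Delta ∪ Gala ∪ Harbor = {X0, X1, X2, X3, X4, X5, X6, X7, X8} — every district is covered.
No 3 of the 8 towers cover everything (all 56 combinations miss at least one district), so 4 is optimal.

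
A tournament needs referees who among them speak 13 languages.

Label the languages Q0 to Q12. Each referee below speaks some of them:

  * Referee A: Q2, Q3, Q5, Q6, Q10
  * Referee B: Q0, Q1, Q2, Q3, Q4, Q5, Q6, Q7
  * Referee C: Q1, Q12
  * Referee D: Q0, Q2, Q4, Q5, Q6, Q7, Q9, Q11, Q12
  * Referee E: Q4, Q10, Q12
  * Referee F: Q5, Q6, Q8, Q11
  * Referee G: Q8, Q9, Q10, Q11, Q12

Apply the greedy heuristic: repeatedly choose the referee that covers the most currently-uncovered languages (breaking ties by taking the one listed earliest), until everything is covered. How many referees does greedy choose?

4

Greedy: pick D (covers 9 new) → pick A (covers 2 new) → pick B (covers 1 new) → pick F (covers 1 new). Total picks: 4.
(The true minimum cover uses only 2 referees, so greedy is not optimal here.)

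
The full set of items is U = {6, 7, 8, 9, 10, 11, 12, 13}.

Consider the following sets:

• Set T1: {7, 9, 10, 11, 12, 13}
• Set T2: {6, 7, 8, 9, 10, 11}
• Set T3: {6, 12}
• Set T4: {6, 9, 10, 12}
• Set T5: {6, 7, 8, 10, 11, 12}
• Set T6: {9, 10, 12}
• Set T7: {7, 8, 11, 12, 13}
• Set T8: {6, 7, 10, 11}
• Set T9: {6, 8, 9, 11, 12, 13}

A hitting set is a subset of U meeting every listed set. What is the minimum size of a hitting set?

2

Take H = {7, 12}. Each listed set contains at least one of these, so H is a hitting set of size 2.
No single item lies in every set, so at least 2 are needed and 2 is optimal.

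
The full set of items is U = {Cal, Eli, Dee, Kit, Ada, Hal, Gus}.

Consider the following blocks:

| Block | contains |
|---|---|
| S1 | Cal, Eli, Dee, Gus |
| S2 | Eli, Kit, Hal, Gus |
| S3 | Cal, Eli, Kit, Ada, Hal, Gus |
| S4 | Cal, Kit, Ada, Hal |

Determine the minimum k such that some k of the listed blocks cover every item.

2

S1 and S3 together: S1 ∪ S3 = {Cal, Eli, Dee, Kit, Ada, Hal, Gus} — every item is covered.
No single block has all 7 items (the largest, S3, has 6), so 2 is optimal.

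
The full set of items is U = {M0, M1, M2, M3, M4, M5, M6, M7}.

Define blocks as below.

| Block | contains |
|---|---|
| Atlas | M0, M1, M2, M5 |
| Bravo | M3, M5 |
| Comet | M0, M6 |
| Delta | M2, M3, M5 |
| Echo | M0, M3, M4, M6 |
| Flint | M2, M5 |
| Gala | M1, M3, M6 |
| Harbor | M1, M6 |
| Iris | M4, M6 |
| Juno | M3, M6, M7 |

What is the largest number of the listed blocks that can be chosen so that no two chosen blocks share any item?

Flint, Harbor are pairwise disjoint (Flint={M2,M5}; Harbor={M1,M6}).
Every remaining block overlaps one of these, and no 3 of the listed blocks are pairwise disjoint, so 2 is the maximum.

2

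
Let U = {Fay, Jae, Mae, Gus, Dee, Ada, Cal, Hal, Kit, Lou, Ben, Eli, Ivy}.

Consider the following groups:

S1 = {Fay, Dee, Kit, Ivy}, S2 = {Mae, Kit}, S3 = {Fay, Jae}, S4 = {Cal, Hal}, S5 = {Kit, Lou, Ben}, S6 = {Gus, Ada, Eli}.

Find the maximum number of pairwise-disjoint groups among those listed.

4

S3, S4, S5, S6 are pairwise disjoint (S3={Fay,Jae}; S4={Cal,Hal}; S5={Kit,Lou,Ben}; S6={Gus,Ada,Eli}).
Every remaining group overlaps one of these, and no 5 of the listed groups are pairwise disjoint, so 4 is the maximum.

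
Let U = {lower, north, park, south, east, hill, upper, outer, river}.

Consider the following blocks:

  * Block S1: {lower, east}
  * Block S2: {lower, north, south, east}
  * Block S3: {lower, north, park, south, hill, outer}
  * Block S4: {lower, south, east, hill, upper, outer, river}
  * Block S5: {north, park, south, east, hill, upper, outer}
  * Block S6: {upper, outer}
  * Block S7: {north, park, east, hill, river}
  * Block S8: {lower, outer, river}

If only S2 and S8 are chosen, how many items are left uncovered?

3

Union of S2, S8 = {lower, north, south, east, outer, river}.
Not covered: park, hill, upper — 3 items.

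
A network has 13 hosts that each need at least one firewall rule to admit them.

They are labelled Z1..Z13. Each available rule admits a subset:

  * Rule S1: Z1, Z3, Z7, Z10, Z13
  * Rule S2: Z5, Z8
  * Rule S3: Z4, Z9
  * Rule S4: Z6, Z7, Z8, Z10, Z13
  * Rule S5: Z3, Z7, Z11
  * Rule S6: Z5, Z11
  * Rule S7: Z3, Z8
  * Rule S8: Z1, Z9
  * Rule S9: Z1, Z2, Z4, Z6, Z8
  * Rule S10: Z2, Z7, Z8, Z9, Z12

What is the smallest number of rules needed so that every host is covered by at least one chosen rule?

S1 and S6 and S9 and S10 together: S1 ∪ S6 ∪ S9 ∪ S10 = {Z1, Z2, Z3, Z4, Z5, Z6, Z7, Z8, Z9, Z10, Z11, Z12, Z13} — every host is covered.
No 3 of the 10 rules cover everything (all 120 combinations miss at least one host), so 4 is optimal.

4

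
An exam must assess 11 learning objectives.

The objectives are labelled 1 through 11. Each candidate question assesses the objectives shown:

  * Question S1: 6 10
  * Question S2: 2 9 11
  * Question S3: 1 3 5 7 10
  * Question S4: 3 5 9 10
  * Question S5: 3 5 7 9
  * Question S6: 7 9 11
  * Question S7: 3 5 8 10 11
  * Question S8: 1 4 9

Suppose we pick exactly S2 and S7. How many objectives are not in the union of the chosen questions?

4

Union of S2, S7 = {2, 3, 5, 8, 9, 10, 11}.
Not covered: 1, 4, 6, 7 — 4 objectives.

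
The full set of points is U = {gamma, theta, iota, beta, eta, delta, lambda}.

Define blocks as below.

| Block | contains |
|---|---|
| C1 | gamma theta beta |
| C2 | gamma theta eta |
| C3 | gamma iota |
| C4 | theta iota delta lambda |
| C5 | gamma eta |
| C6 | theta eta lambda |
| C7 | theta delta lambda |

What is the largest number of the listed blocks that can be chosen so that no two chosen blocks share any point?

2

C3, C6 are pairwise disjoint (C3={gamma,iota}; C6={theta,eta,lambda}).
Every remaining block overlaps one of these, and no 3 of the listed blocks are pairwise disjoint, so 2 is the maximum.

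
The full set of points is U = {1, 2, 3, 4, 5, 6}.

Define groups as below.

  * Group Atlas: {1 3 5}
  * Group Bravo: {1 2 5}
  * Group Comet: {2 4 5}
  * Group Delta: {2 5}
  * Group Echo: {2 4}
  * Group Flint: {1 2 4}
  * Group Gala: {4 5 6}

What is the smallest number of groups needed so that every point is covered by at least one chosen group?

Take {Atlas, Bravo, Gala}. Their union is {1, 2, 3, 4, 5, 6}, which is all 6 points.
Only Atlas contains 3, so Atlas is forced; the remaining 3 points need at least 2 more groups (each remaining group adds at most 2) — so at least 3 groups are needed, and 3 is optimal.

3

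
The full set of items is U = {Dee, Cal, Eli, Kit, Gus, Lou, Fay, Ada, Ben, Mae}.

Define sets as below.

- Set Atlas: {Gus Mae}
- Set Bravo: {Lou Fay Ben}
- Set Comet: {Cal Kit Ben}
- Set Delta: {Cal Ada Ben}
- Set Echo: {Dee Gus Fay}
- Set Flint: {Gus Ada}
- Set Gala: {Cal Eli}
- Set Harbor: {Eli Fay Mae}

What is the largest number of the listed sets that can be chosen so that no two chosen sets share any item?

Bravo, Flint, Gala are pairwise disjoint (Bravo={Lou,Fay,Ben}; Flint={Gus,Ada}; Gala={Cal,Eli}).
Every remaining set overlaps one of these, and no 4 of the listed sets are pairwise disjoint, so 3 is the maximum.

3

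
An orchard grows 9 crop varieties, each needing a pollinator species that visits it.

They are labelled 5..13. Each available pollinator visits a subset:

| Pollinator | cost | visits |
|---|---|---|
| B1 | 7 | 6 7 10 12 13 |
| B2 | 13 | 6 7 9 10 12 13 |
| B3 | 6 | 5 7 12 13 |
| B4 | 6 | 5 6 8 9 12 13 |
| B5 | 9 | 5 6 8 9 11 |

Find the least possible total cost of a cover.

B1, B5 together cover every variety (B1 ∪ B5 = {5, 6, 7, 8, 9, 10, 11, 12, 13}); total cost 7 + 9 = 16.
The greedy pick B4, B1, B5 costs 22; no covering selection beats 16.

16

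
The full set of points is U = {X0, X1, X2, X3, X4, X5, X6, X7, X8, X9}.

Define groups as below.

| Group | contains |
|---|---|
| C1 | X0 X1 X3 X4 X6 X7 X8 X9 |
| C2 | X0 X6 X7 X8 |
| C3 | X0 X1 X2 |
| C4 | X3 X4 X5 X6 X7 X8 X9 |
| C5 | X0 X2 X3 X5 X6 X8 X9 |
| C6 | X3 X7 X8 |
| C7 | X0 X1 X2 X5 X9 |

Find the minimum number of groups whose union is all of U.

2

C1 and C5 cover everything between them: the union {X0, X1, X2, X3, X4, X5, X6, X7, X8, X9} is all of U.
No single group has all 10 points (the largest, C1, has 8), so 2 is optimal.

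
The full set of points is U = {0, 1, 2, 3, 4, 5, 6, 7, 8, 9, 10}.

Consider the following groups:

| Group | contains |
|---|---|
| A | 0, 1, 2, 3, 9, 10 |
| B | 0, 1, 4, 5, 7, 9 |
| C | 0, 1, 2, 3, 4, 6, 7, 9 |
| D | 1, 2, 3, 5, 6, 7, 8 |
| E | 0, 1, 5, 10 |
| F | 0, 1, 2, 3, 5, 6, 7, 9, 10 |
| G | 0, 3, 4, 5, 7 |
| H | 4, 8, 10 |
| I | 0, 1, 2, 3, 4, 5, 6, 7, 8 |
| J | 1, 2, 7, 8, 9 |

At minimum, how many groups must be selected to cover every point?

2

A and I together: A ∪ I = {0, 1, 2, 3, 4, 5, 6, 7, 8, 9, 10} — every point is covered.
No single group has all 11 points (the largest, F, has 9), so 2 is optimal.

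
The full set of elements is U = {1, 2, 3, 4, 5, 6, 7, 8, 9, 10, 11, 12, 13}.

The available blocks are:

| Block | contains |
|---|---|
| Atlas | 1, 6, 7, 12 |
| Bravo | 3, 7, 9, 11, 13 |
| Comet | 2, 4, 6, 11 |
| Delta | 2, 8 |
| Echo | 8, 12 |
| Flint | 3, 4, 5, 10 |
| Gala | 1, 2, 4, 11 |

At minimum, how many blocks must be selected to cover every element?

4

Take {Atlas, Bravo, Delta, Flint}. Their union is {1, 2, 3, 4, 5, 6, 7, 8, 9, 10, 11, 12, 13}, which is all 13 elements.
Only Flint contains 5, so Flint is forced; the remaining 9 elements need at least 3 more blocks (each remaining block adds at most 4) — so at least 4 blocks are needed, and 4 is optimal.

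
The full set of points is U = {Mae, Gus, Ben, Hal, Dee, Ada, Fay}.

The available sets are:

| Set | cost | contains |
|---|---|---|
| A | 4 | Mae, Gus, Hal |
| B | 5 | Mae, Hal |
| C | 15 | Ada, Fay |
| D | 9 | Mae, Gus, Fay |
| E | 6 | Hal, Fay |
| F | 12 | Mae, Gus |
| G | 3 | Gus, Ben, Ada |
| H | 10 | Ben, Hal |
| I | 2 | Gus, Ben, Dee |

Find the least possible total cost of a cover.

15

A, E, G, I together cover every point (A ∪ E ∪ G ∪ I = {Mae, Gus, Ben, Hal, Dee, Ada, Fay}); total cost 4 + 6 + 3 + 2 = 15.
No covering selection has total cost below 15.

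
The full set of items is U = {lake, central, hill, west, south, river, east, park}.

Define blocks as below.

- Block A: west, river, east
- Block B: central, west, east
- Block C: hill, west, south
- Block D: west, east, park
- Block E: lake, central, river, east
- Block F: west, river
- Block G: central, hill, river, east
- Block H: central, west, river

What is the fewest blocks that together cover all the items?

3

C, D, and E cover everything between them: the union {lake, central, hill, west, south, river, east, park} is all of U.
Only E contains lake, so E is forced; the remaining 4 items need at least 2 more blocks (each remaining block adds at most 3) — so at least 3 blocks are needed, and 3 is optimal.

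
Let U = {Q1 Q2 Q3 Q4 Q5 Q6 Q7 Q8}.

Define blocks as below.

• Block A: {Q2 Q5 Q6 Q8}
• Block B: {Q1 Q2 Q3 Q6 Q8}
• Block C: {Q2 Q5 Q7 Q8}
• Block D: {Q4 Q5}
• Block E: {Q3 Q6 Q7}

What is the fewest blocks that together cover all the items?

3

B, D, and E cover everything between them: the union {Q1, Q2, Q3, Q4, Q5, Q6, Q7, Q8} is all of U.
Only B contains Q1, so B is forced; the remaining 3 items need at least 2 more blocks (each remaining block adds at most 2) — so at least 3 blocks are needed, and 3 is optimal.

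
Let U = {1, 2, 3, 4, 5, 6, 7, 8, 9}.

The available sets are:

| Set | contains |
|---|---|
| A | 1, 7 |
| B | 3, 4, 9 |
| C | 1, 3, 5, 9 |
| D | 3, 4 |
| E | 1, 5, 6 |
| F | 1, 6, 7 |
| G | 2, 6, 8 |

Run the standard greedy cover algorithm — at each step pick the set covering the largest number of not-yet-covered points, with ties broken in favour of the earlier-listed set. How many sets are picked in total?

Greedy: pick C (covers 4 new) → pick G (covers 3 new) → pick A (covers 1 new) → pick B (covers 1 new). Total picks: 4.

4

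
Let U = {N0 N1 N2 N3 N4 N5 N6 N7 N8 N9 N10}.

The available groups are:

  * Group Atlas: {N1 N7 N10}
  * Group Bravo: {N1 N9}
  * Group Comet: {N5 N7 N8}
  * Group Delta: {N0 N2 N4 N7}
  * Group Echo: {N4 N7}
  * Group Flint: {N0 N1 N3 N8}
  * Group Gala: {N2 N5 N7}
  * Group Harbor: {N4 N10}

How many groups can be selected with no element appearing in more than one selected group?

Flint, Gala, Harbor are pairwise disjoint (Flint={N0,N1,N3,N8}; Gala={N2,N5,N7}; Harbor={N4,N10}).
Every remaining group overlaps one of these, and no 4 of the listed groups are pairwise disjoint, so 3 is the maximum.

3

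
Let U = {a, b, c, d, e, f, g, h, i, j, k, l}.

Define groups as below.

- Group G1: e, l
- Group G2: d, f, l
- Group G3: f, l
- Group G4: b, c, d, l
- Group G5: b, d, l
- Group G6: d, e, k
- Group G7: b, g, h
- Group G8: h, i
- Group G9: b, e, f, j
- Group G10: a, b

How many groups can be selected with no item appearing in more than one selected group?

G3, G6, G8, G10 are pairwise disjoint (G3={f,l}; G6={d,e,k}; G8={h,i}; G10={a,b}).
Every remaining group overlaps one of these, and no 5 of the listed groups are pairwise disjoint, so 4 is the maximum.

4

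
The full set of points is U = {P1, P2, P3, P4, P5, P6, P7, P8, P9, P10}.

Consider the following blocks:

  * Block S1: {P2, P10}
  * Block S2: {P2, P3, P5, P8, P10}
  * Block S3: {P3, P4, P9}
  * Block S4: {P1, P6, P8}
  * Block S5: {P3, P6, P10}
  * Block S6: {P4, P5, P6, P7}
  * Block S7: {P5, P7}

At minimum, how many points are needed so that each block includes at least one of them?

The 4 points {P3, P6, P7, P10} hit every block.
The blocks S1, S3, S4, S7 are pairwise disjoint, so any hitting set needs a separate point for each — at least 4. Hence 4 is optimal.

4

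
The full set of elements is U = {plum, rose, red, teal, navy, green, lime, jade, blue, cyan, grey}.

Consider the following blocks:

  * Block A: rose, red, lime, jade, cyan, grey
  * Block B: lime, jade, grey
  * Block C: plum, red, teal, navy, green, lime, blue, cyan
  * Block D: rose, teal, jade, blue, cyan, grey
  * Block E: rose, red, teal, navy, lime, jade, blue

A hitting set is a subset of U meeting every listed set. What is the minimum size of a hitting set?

2

Take H = {red, grey}. Each listed block contains at least one of these, so H is a hitting set of size 2.
No single element lies in every block, so at least 2 are needed and 2 is optimal.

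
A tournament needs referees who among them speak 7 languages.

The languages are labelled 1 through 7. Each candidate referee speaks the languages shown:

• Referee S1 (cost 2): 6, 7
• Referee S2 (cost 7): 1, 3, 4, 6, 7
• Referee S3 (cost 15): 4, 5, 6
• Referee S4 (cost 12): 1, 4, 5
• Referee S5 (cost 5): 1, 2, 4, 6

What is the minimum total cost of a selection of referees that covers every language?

S2, S4, S5 together cover every language (S2 ∪ S4 ∪ S5 = {1, 2, 3, 4, 5, 6, 7}); total cost 7 + 12 + 5 = 24.
The greedy pick S1, S5, S2, S4 costs 26; no covering selection beats 24.

24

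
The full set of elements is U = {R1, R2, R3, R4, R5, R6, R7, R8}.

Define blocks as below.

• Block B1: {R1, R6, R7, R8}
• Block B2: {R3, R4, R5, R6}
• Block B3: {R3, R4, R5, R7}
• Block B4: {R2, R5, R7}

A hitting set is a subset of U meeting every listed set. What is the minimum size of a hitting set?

2

Take H = {R5, R6}. Each listed block contains at least one of these, so H is a hitting set of size 2.
No single element lies in every block, so at least 2 are needed and 2 is optimal.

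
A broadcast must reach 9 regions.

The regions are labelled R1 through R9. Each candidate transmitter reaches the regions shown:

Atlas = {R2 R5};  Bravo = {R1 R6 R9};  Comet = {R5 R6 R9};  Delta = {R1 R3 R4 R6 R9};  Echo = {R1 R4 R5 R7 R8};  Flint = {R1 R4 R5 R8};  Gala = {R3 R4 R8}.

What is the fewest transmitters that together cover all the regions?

3

Atlas and Delta and Echo together: Atlas ∪ Delta ∪ Echo = {R1, R2, R3, R4, R5, R6, R7, R8, R9} — every region is covered.
Only Atlas contains R2, so Atlas is forced; the remaining 7 regions need at least 2 more transmitters (each remaining transmitter adds at most 5) — so at least 3 transmitters are needed, and 3 is optimal.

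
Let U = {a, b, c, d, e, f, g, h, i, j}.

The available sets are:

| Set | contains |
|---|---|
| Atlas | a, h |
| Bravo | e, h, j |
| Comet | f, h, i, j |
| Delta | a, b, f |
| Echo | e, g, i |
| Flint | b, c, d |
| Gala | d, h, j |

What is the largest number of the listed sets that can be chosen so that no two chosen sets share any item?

Delta, Echo, Gala are pairwise disjoint (Delta={a,b,f}; Echo={e,g,i}; Gala={d,h,j}).
Every remaining set overlaps one of these, and no 4 of the listed sets are pairwise disjoint, so 3 is the maximum.

3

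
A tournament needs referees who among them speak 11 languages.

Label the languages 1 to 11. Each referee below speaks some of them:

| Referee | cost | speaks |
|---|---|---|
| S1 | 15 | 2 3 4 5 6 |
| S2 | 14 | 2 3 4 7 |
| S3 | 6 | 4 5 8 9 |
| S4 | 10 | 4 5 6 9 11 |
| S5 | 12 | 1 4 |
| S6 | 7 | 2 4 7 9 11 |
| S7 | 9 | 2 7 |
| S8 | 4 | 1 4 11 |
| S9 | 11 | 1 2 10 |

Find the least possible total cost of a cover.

S1, S3, S6, S9 together cover every language (S1 ∪ S3 ∪ S6 ∪ S9 = {1, 2, 3, 4, 5, 6, 7, 8, 9, 10, 11}); total cost 15 + 6 + 7 + 11 = 39.
The greedy pick S8, S3, S6, S1, S9 costs 43; no covering selection beats 39.

39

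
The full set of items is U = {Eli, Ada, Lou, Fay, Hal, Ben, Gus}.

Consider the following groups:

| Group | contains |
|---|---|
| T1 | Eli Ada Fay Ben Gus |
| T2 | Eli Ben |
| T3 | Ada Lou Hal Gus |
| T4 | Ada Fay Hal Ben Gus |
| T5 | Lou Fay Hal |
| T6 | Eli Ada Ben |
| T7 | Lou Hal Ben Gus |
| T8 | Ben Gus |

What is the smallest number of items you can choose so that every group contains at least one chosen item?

Take H = {Lou, Ben}. Each listed group contains at least one of these, so H is a hitting set of size 2.
The groups T5, T8 are pairwise disjoint, so any hitting set needs a separate item for each — at least 2. Hence 2 is optimal.

2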